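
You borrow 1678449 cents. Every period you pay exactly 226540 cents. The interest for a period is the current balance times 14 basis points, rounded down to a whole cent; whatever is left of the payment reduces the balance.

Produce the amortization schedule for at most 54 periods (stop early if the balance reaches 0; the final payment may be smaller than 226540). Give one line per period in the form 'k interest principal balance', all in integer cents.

1. interest=⌊1678449·14/10000⌋=2349; principal=226540-2349=224191; balance=1678449-224191=1454258
2. interest=⌊1454258·14/10000⌋=2035; principal=226540-2035=224505; balance=1454258-224505=1229753
3. interest=⌊1229753·14/10000⌋=1721; principal=226540-1721=224819; balance=1229753-224819=1004934
4. interest=⌊1004934·14/10000⌋=1406; principal=226540-1406=225134; balance=1004934-225134=779800
5. interest=⌊779800·14/10000⌋=1091; principal=226540-1091=225449; balance=779800-225449=554351
6. interest=⌊554351·14/10000⌋=776; principal=226540-776=225764; balance=554351-225764=328587
7. interest=⌊328587·14/10000⌋=460; principal=226540-460=226080; balance=328587-226080=102507
8. interest=⌊102507·14/10000⌋=143; principal=min(226540-143,102507)=102507; balance=102507-102507=0

1 2349 224191 1454258
2 2035 224505 1229753
3 1721 224819 1004934
4 1406 225134 779800
5 1091 225449 554351
6 776 225764 328587
7 460 226080 102507
8 143 102507 0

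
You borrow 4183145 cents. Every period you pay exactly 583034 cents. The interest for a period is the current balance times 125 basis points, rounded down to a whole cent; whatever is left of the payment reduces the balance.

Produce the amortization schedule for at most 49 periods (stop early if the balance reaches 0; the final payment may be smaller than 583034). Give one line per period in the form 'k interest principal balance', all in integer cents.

1 52289 530745 3652400
2 45655 537379 3115021
3 38937 544097 2570924
4 32136 550898 2020026
5 25250 557784 1462242
6 18278 564756 897486
7 11218 571816 325670
8 4070 325670 0

1. interest=⌊4183145·125/10000⌋=52289; principal=583034-52289=530745; balance=4183145-530745=3652400
2. interest=⌊3652400·125/10000⌋=45655; principal=583034-45655=537379; balance=3652400-537379=3115021
3. interest=⌊3115021·125/10000⌋=38937; principal=583034-38937=544097; balance=3115021-544097=2570924
4. interest=⌊2570924·125/10000⌋=32136; principal=583034-32136=550898; balance=2570924-550898=2020026
5. interest=⌊2020026·125/10000⌋=25250; principal=583034-25250=557784; balance=2020026-557784=1462242
6. interest=⌊1462242·125/10000⌋=18278; principal=583034-18278=564756; balance=1462242-564756=897486
7. interest=⌊897486·125/10000⌋=11218; principal=583034-11218=571816; balance=897486-571816=325670
8. interest=⌊325670·125/10000⌋=4070; principal=min(583034-4070,325670)=325670; balance=325670-325670=0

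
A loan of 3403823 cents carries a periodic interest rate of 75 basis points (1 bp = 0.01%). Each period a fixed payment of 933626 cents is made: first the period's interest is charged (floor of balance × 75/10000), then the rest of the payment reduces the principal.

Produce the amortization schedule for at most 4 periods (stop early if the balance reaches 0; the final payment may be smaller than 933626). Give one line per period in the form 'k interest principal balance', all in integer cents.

1. interest=⌊3403823·75/10000⌋=25528; principal=933626-25528=908098; balance=3403823-908098=2495725
2. interest=⌊2495725·75/10000⌋=18717; principal=933626-18717=914909; balance=2495725-914909=1580816
3. interest=⌊1580816·75/10000⌋=11856; principal=933626-11856=921770; balance=1580816-921770=659046
4. interest=⌊659046·75/10000⌋=4942; principal=min(933626-4942,659046)=659046; balance=659046-659046=0

1 25528 908098 2495725
2 18717 914909 1580816
3 11856 921770 659046
4 4942 659046 0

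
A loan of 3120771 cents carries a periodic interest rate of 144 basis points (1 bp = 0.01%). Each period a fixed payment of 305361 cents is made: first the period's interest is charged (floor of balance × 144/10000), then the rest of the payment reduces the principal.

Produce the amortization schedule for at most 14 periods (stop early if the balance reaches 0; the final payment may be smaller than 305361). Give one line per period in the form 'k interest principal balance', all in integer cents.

1. interest=⌊3120771·144/10000⌋=44939; principal=305361-44939=260422; balance=3120771-260422=2860349
2. interest=⌊2860349·144/10000⌋=41189; principal=305361-41189=264172; balance=2860349-264172=2596177
3. interest=⌊2596177·144/10000⌋=37384; principal=305361-37384=267977; balance=2596177-267977=2328200
4. interest=⌊2328200·144/10000⌋=33526; principal=305361-33526=271835; balance=2328200-271835=2056365
5. interest=⌊2056365·144/10000⌋=29611; principal=305361-29611=275750; balance=2056365-275750=1780615
6. interest=⌊1780615·144/10000⌋=25640; principal=305361-25640=279721; balance=1780615-279721=1500894
7. interest=⌊1500894·144/10000⌋=21612; principal=305361-21612=283749; balance=1500894-283749=1217145
8. interest=⌊1217145·144/10000⌋=17526; principal=305361-17526=287835; balance=1217145-287835=929310
9. interest=⌊929310·144/10000⌋=13382; principal=305361-13382=291979; balance=929310-291979=637331
10. interest=⌊637331·144/10000⌋=9177; principal=305361-9177=296184; balance=637331-296184=341147
11. interest=⌊341147·144/10000⌋=4912; principal=305361-4912=300449; balance=341147-300449=40698
12. interest=⌊40698·144/10000⌋=586; principal=min(305361-586,40698)=40698; balance=40698-40698=0

1 44939 260422 2860349
2 41189 264172 2596177
3 37384 267977 2328200
4 33526 271835 2056365
5 29611 275750 1780615
6 25640 279721 1500894
7 21612 283749 1217145
8 17526 287835 929310
9 13382 291979 637331
10 9177 296184 341147
11 4912 300449 40698
12 586 40698 0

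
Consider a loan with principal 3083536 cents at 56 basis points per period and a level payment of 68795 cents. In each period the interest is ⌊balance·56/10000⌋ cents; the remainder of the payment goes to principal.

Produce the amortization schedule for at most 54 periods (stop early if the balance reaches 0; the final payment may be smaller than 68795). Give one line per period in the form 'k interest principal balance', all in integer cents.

1 17267 51528 3032008
2 16979 51816 2980192
3 16689 52106 2928086
4 16397 52398 2875688
5 16103 52692 2822996
6 15808 52987 2770009
7 15512 53283 2716726
8 15213 53582 2663144
9 14913 53882 2609262
10 14611 54184 2555078
11 14308 54487 2500591
12 14003 54792 2445799
13 13696 55099 2390700
14 13387 55408 2335292
15 13077 55718 2279574
16 12765 56030 2223544
17 12451 56344 2167200
18 12136 56659 2110541
19 11819 56976 2053565
20 11499 57296 1996269
21 11179 57616 1938653
22 10856 57939 1880714
23 10531 58264 1822450
24 10205 58590 1763860
25 9877 58918 1704942
26 9547 59248 1645694
27 9215 59580 1586114
28 8882 59913 1526201
29 8546 60249 1465952
30 8209 60586 1405366
31 7870 60925 1344441
32 7528 61267 1283174
33 7185 61610 1221564
34 6840 61955 1159609
35 6493 62302 1097307
36 6144 62651 1034656
37 5794 63001 971655
38 5441 63354 908301
39 5086 63709 844592
40 4729 64066 780526
41 4370 64425 716101
42 4010 64785 651316
43 3647 65148 586168
44 3282 65513 520655
45 2915 65880 454775
46 2546 66249 388526
47 2175 66620 321906
48 1802 66993 254913
49 1427 67368 187545
50 1050 67745 119800
51 670 68125 51675
52 289 51675 0

1. interest=⌊3083536·56/10000⌋=17267; principal=68795-17267=51528; balance=3083536-51528=3032008
2. interest=⌊3032008·56/10000⌋=16979; principal=68795-16979=51816; balance=3032008-51816=2980192
3. interest=⌊2980192·56/10000⌋=16689; principal=68795-16689=52106; balance=2980192-52106=2928086
4. interest=⌊2928086·56/10000⌋=16397; principal=68795-16397=52398; balance=2928086-52398=2875688
5. interest=⌊2875688·56/10000⌋=16103; principal=68795-16103=52692; balance=2875688-52692=2822996
6. interest=⌊2822996·56/10000⌋=15808; principal=68795-15808=52987; balance=2822996-52987=2770009
7. interest=⌊2770009·56/10000⌋=15512; principal=68795-15512=53283; balance=2770009-53283=2716726
8. interest=⌊2716726·56/10000⌋=15213; principal=68795-15213=53582; balance=2716726-53582=2663144
9. interest=⌊2663144·56/10000⌋=14913; principal=68795-14913=53882; balance=2663144-53882=2609262
10. interest=⌊2609262·56/10000⌋=14611; principal=68795-14611=54184; balance=2609262-54184=2555078
11. interest=⌊2555078·56/10000⌋=14308; principal=68795-14308=54487; balance=2555078-54487=2500591
12. interest=⌊2500591·56/10000⌋=14003; principal=68795-14003=54792; balance=2500591-54792=2445799
13. interest=⌊2445799·56/10000⌋=13696; principal=68795-13696=55099; balance=2445799-55099=2390700
14. interest=⌊2390700·56/10000⌋=13387; principal=68795-13387=55408; balance=2390700-55408=2335292
15. interest=⌊2335292·56/10000⌋=13077; principal=68795-13077=55718; balance=2335292-55718=2279574
16. interest=⌊2279574·56/10000⌋=12765; principal=68795-12765=56030; balance=2279574-56030=2223544
17. interest=⌊2223544·56/10000⌋=12451; principal=68795-12451=56344; balance=2223544-56344=2167200
18. interest=⌊2167200·56/10000⌋=12136; principal=68795-12136=56659; balance=2167200-56659=2110541
19. interest=⌊2110541·56/10000⌋=11819; principal=68795-11819=56976; balance=2110541-56976=2053565
20. interest=⌊2053565·56/10000⌋=11499; principal=68795-11499=57296; balance=2053565-57296=1996269
21. interest=⌊1996269·56/10000⌋=11179; principal=68795-11179=57616; balance=1996269-57616=1938653
22. interest=⌊1938653·56/10000⌋=10856; principal=68795-10856=57939; balance=1938653-57939=1880714
23. interest=⌊1880714·56/10000⌋=10531; principal=68795-10531=58264; balance=1880714-58264=1822450
24. interest=⌊1822450·56/10000⌋=10205; principal=68795-10205=58590; balance=1822450-58590=1763860
25. interest=⌊1763860·56/10000⌋=9877; principal=68795-9877=58918; balance=1763860-58918=1704942
26. interest=⌊1704942·56/10000⌋=9547; principal=68795-9547=59248; balance=1704942-59248=1645694
27. interest=⌊1645694·56/10000⌋=9215; principal=68795-9215=59580; balance=1645694-59580=1586114
28. interest=⌊1586114·56/10000⌋=8882; principal=68795-8882=59913; balance=1586114-59913=1526201
29. interest=⌊1526201·56/10000⌋=8546; principal=68795-8546=60249; balance=1526201-60249=1465952
30. interest=⌊1465952·56/10000⌋=8209; principal=68795-8209=60586; balance=1465952-60586=1405366
31. interest=⌊1405366·56/10000⌋=7870; principal=68795-7870=60925; balance=1405366-60925=1344441
32. interest=⌊1344441·56/10000⌋=7528; principal=68795-7528=61267; balance=1344441-61267=1283174
33. interest=⌊1283174·56/10000⌋=7185; principal=68795-7185=61610; balance=1283174-61610=1221564
34. interest=⌊1221564·56/10000⌋=6840; principal=68795-6840=61955; balance=1221564-61955=1159609
35. interest=⌊1159609·56/10000⌋=6493; principal=68795-6493=62302; balance=1159609-62302=1097307
36. interest=⌊1097307·56/10000⌋=6144; principal=68795-6144=62651; balance=1097307-62651=1034656
37. interest=⌊1034656·56/10000⌋=5794; principal=68795-5794=63001; balance=1034656-63001=971655
38. interest=⌊971655·56/10000⌋=5441; principal=68795-5441=63354; balance=971655-63354=908301
39. interest=⌊908301·56/10000⌋=5086; principal=68795-5086=63709; balance=908301-63709=844592
40. interest=⌊844592·56/10000⌋=4729; principal=68795-4729=64066; balance=844592-64066=780526
41. interest=⌊780526·56/10000⌋=4370; principal=68795-4370=64425; balance=780526-64425=716101
42. interest=⌊716101·56/10000⌋=4010; principal=68795-4010=64785; balance=716101-64785=651316
43. interest=⌊651316·56/10000⌋=3647; principal=68795-3647=65148; balance=651316-65148=586168
44. interest=⌊586168·56/10000⌋=3282; principal=68795-3282=65513; balance=586168-65513=520655
45. interest=⌊520655·56/10000⌋=2915; principal=68795-2915=65880; balance=520655-65880=454775
46. interest=⌊454775·56/10000⌋=2546; principal=68795-2546=66249; balance=454775-66249=388526
47. interest=⌊388526·56/10000⌋=2175; principal=68795-2175=66620; balance=388526-66620=321906
48. interest=⌊321906·56/10000⌋=1802; principal=68795-1802=66993; balance=321906-66993=254913
49. interest=⌊254913·56/10000⌋=1427; principal=68795-1427=67368; balance=254913-67368=187545
50. interest=⌊187545·56/10000⌋=1050; principal=68795-1050=67745; balance=187545-67745=119800
51. interest=⌊119800·56/10000⌋=670; principal=68795-670=68125; balance=119800-68125=51675
52. interest=⌊51675·56/10000⌋=289; principal=min(68795-289,51675)=51675; balance=51675-51675=0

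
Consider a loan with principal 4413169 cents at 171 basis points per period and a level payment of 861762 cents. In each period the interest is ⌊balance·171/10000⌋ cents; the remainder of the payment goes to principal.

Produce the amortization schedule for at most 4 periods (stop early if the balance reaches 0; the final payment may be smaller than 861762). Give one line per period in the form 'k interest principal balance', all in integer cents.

1 75465 786297 3626872
2 62019 799743 2827129
3 48343 813419 2013710
4 34434 827328 1186382

1. interest=⌊4413169·171/10000⌋=75465; principal=861762-75465=786297; balance=4413169-786297=3626872
2. interest=⌊3626872·171/10000⌋=62019; principal=861762-62019=799743; balance=3626872-799743=2827129
3. interest=⌊2827129·171/10000⌋=48343; principal=861762-48343=813419; balance=2827129-813419=2013710
4. interest=⌊2013710·171/10000⌋=34434; principal=861762-34434=827328; balance=2013710-827328=1186382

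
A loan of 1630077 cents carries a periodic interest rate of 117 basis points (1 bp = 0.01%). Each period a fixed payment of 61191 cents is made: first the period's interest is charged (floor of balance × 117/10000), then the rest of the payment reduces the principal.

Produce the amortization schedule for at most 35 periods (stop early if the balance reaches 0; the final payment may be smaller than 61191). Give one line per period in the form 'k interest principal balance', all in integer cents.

1. interest=⌊1630077·117/10000⌋=19071; principal=61191-19071=42120; balance=1630077-42120=1587957
2. interest=⌊1587957·117/10000⌋=18579; principal=61191-18579=42612; balance=1587957-42612=1545345
3. interest=⌊1545345·117/10000⌋=18080; principal=61191-18080=43111; balance=1545345-43111=1502234
4. interest=⌊1502234·117/10000⌋=17576; principal=61191-17576=43615; balance=1502234-43615=1458619
5. interest=⌊1458619·117/10000⌋=17065; principal=61191-17065=44126; balance=1458619-44126=1414493
6. interest=⌊1414493·117/10000⌋=16549; principal=61191-16549=44642; balance=1414493-44642=1369851
7. interest=⌊1369851·117/10000⌋=16027; principal=61191-16027=45164; balance=1369851-45164=1324687
8. interest=⌊1324687·117/10000⌋=15498; principal=61191-15498=45693; balance=1324687-45693=1278994
9. interest=⌊1278994·117/10000⌋=14964; principal=61191-14964=46227; balance=1278994-46227=1232767
10. interest=⌊1232767·117/10000⌋=14423; principal=61191-14423=46768; balance=1232767-46768=1185999
11. interest=⌊1185999·117/10000⌋=13876; principal=61191-13876=47315; balance=1185999-47315=1138684
12. interest=⌊1138684·117/10000⌋=13322; principal=61191-13322=47869; balance=1138684-47869=1090815
13. interest=⌊1090815·117/10000⌋=12762; principal=61191-12762=48429; balance=1090815-48429=1042386
14. interest=⌊1042386·117/10000⌋=12195; principal=61191-12195=48996; balance=1042386-48996=993390
15. interest=⌊993390·117/10000⌋=11622; principal=61191-11622=49569; balance=993390-49569=943821
16. interest=⌊943821·117/10000⌋=11042; principal=61191-11042=50149; balance=943821-50149=893672
17. interest=⌊893672·117/10000⌋=10455; principal=61191-10455=50736; balance=893672-50736=842936
18. interest=⌊842936·117/10000⌋=9862; principal=61191-9862=51329; balance=842936-51329=791607
19. interest=⌊791607·117/10000⌋=9261; principal=61191-9261=51930; balance=791607-51930=739677
20. interest=⌊739677·117/10000⌋=8654; principal=61191-8654=52537; balance=739677-52537=687140
21. interest=⌊687140·117/10000⌋=8039; principal=61191-8039=53152; balance=687140-53152=633988
22. interest=⌊633988·117/10000⌋=7417; principal=61191-7417=53774; balance=633988-53774=580214
23. interest=⌊580214·117/10000⌋=6788; principal=61191-6788=54403; balance=580214-54403=525811
24. interest=⌊525811·117/10000⌋=6151; principal=61191-6151=55040; balance=525811-55040=470771
25. interest=⌊470771·117/10000⌋=5508; principal=61191-5508=55683; balance=470771-55683=415088
26. interest=⌊415088·117/10000⌋=4856; principal=61191-4856=56335; balance=415088-56335=358753
27. interest=⌊358753·117/10000⌋=4197; principal=61191-4197=56994; balance=358753-56994=301759
28. interest=⌊301759·117/10000⌋=3530; principal=61191-3530=57661; balance=301759-57661=244098
29. interest=⌊244098·117/10000⌋=2855; principal=61191-2855=58336; balance=244098-58336=185762
30. interest=⌊185762·117/10000⌋=2173; principal=61191-2173=59018; balance=185762-59018=126744
31. interest=⌊126744·117/10000⌋=1482; principal=61191-1482=59709; balance=126744-59709=67035
32. interest=⌊67035·117/10000⌋=784; principal=61191-784=60407; balance=67035-60407=6628
33. interest=⌊6628·117/10000⌋=77; principal=min(61191-77,6628)=6628; balance=6628-6628=0

1 19071 42120 1587957
2 18579 42612 1545345
3 18080 43111 1502234
4 17576 43615 1458619
5 17065 44126 1414493
6 16549 44642 1369851
7 16027 45164 1324687
8 15498 45693 1278994
9 14964 46227 1232767
10 14423 46768 1185999
11 13876 47315 1138684
12 13322 47869 1090815
13 12762 48429 1042386
14 12195 48996 993390
15 11622 49569 943821
16 11042 50149 893672
17 10455 50736 842936
18 9862 51329 791607
19 9261 51930 739677
20 8654 52537 687140
21 8039 53152 633988
22 7417 53774 580214
23 6788 54403 525811
24 6151 55040 470771
25 5508 55683 415088
26 4856 56335 358753
27 4197 56994 301759
28 3530 57661 244098
29 2855 58336 185762
30 2173 59018 126744
31 1482 59709 67035
32 784 60407 6628
33 77 6628 0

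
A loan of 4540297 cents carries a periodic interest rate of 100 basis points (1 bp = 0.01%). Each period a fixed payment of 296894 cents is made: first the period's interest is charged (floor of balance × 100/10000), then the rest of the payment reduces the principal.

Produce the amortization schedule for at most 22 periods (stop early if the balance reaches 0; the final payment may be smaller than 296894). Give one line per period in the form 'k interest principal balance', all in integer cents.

1. interest=⌊4540297·100/10000⌋=45402; principal=296894-45402=251492; balance=4540297-251492=4288805
2. interest=⌊4288805·100/10000⌋=42888; principal=296894-42888=254006; balance=4288805-254006=4034799
3. interest=⌊4034799·100/10000⌋=40347; principal=296894-40347=256547; balance=4034799-256547=3778252
4. interest=⌊3778252·100/10000⌋=37782; principal=296894-37782=259112; balance=3778252-259112=3519140
5. interest=⌊3519140·100/10000⌋=35191; principal=296894-35191=261703; balance=3519140-261703=3257437
6. interest=⌊3257437·100/10000⌋=32574; principal=296894-32574=264320; balance=3257437-264320=2993117
7. interest=⌊2993117·100/10000⌋=29931; principal=296894-29931=266963; balance=2993117-266963=2726154
8. interest=⌊2726154·100/10000⌋=27261; principal=296894-27261=269633; balance=2726154-269633=2456521
9. interest=⌊2456521·100/10000⌋=24565; principal=296894-24565=272329; balance=2456521-272329=2184192
10. interest=⌊2184192·100/10000⌋=21841; principal=296894-21841=275053; balance=2184192-275053=1909139
11. interest=⌊1909139·100/10000⌋=19091; principal=296894-19091=277803; balance=1909139-277803=1631336
12. interest=⌊1631336·100/10000⌋=16313; principal=296894-16313=280581; balance=1631336-280581=1350755
13. interest=⌊1350755·100/10000⌋=13507; principal=296894-13507=283387; balance=1350755-283387=1067368
14. interest=⌊1067368·100/10000⌋=10673; principal=296894-10673=286221; balance=1067368-286221=781147
15. interest=⌊781147·100/10000⌋=7811; principal=296894-7811=289083; balance=781147-289083=492064
16. interest=⌊492064·100/10000⌋=4920; principal=296894-4920=291974; balance=492064-291974=200090
17. interest=⌊200090·100/10000⌋=2000; principal=min(296894-2000,200090)=200090; balance=200090-200090=0

1 45402 251492 4288805
2 42888 254006 4034799
3 40347 256547 3778252
4 37782 259112 3519140
5 35191 261703 3257437
6 32574 264320 2993117
7 29931 266963 2726154
8 27261 269633 2456521
9 24565 272329 2184192
10 21841 275053 1909139
11 19091 277803 1631336
12 16313 280581 1350755
13 13507 283387 1067368
14 10673 286221 781147
15 7811 289083 492064
16 4920 291974 200090
17 2000 200090 0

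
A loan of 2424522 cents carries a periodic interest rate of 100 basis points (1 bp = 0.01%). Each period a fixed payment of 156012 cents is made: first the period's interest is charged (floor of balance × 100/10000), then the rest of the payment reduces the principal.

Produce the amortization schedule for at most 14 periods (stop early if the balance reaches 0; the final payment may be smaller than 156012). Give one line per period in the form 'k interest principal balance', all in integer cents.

1 24245 131767 2292755
2 22927 133085 2159670
3 21596 134416 2025254
4 20252 135760 1889494
5 18894 137118 1752376
6 17523 138489 1613887
7 16138 139874 1474013
8 14740 141272 1332741
9 13327 142685 1190056
10 11900 144112 1045944
11 10459 145553 900391
12 9003 147009 753382
13 7533 148479 604903
14 6049 149963 454940

1. interest=⌊2424522·100/10000⌋=24245; principal=156012-24245=131767; balance=2424522-131767=2292755
2. interest=⌊2292755·100/10000⌋=22927; principal=156012-22927=133085; balance=2292755-133085=2159670
3. interest=⌊2159670·100/10000⌋=21596; principal=156012-21596=134416; balance=2159670-134416=2025254
4. interest=⌊2025254·100/10000⌋=20252; principal=156012-20252=135760; balance=2025254-135760=1889494
5. interest=⌊1889494·100/10000⌋=18894; principal=156012-18894=137118; balance=1889494-137118=1752376
6. interest=⌊1752376·100/10000⌋=17523; principal=156012-17523=138489; balance=1752376-138489=1613887
7. interest=⌊1613887·100/10000⌋=16138; principal=156012-16138=139874; balance=1613887-139874=1474013
8. interest=⌊1474013·100/10000⌋=14740; principal=156012-14740=141272; balance=1474013-141272=1332741
9. interest=⌊1332741·100/10000⌋=13327; principal=156012-13327=142685; balance=1332741-142685=1190056
10. interest=⌊1190056·100/10000⌋=11900; principal=156012-11900=144112; balance=1190056-144112=1045944
11. interest=⌊1045944·100/10000⌋=10459; principal=156012-10459=145553; balance=1045944-145553=900391
12. interest=⌊900391·100/10000⌋=9003; principal=156012-9003=147009; balance=900391-147009=753382
13. interest=⌊753382·100/10000⌋=7533; principal=156012-7533=148479; balance=753382-148479=604903
14. interest=⌊604903·100/10000⌋=6049; principal=156012-6049=149963; balance=604903-149963=454940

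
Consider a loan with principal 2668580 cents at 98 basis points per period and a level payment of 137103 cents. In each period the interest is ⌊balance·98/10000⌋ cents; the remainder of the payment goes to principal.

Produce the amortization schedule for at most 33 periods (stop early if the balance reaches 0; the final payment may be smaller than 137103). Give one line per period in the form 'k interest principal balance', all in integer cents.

1 26152 110951 2557629
2 25064 112039 2445590
3 23966 113137 2332453
4 22858 114245 2218208
5 21738 115365 2102843
6 20607 116496 1986347
7 19466 117637 1868710
8 18313 118790 1749920
9 17149 119954 1629966
10 15973 121130 1508836
11 14786 122317 1386519
12 13587 123516 1263003
13 12377 124726 1138277
14 11155 125948 1012329
15 9920 127183 885146
16 8674 128429 756717
17 7415 129688 627029
18 6144 130959 496070
19 4861 132242 363828
20 3565 133538 230290
21 2256 134847 95443
22 935 95443 0

1. interest=⌊2668580·98/10000⌋=26152; principal=137103-26152=110951; balance=2668580-110951=2557629
2. interest=⌊2557629·98/10000⌋=25064; principal=137103-25064=112039; balance=2557629-112039=2445590
3. interest=⌊2445590·98/10000⌋=23966; principal=137103-23966=113137; balance=2445590-113137=2332453
4. interest=⌊2332453·98/10000⌋=22858; principal=137103-22858=114245; balance=2332453-114245=2218208
5. interest=⌊2218208·98/10000⌋=21738; principal=137103-21738=115365; balance=2218208-115365=2102843
6. interest=⌊2102843·98/10000⌋=20607; principal=137103-20607=116496; balance=2102843-116496=1986347
7. interest=⌊1986347·98/10000⌋=19466; principal=137103-19466=117637; balance=1986347-117637=1868710
8. interest=⌊1868710·98/10000⌋=18313; principal=137103-18313=118790; balance=1868710-118790=1749920
9. interest=⌊1749920·98/10000⌋=17149; principal=137103-17149=119954; balance=1749920-119954=1629966
10. interest=⌊1629966·98/10000⌋=15973; principal=137103-15973=121130; balance=1629966-121130=1508836
11. interest=⌊1508836·98/10000⌋=14786; principal=137103-14786=122317; balance=1508836-122317=1386519
12. interest=⌊1386519·98/10000⌋=13587; principal=137103-13587=123516; balance=1386519-123516=1263003
13. interest=⌊1263003·98/10000⌋=12377; principal=137103-12377=124726; balance=1263003-124726=1138277
14. interest=⌊1138277·98/10000⌋=11155; principal=137103-11155=125948; balance=1138277-125948=1012329
15. interest=⌊1012329·98/10000⌋=9920; principal=137103-9920=127183; balance=1012329-127183=885146
16. interest=⌊885146·98/10000⌋=8674; principal=137103-8674=128429; balance=885146-128429=756717
17. interest=⌊756717·98/10000⌋=7415; principal=137103-7415=129688; balance=756717-129688=627029
18. interest=⌊627029·98/10000⌋=6144; principal=137103-6144=130959; balance=627029-130959=496070
19. interest=⌊496070·98/10000⌋=4861; principal=137103-4861=132242; balance=496070-132242=363828
20. interest=⌊363828·98/10000⌋=3565; principal=137103-3565=133538; balance=363828-133538=230290
21. interest=⌊230290·98/10000⌋=2256; principal=137103-2256=134847; balance=230290-134847=95443
22. interest=⌊95443·98/10000⌋=935; principal=min(137103-935,95443)=95443; balance=95443-95443=0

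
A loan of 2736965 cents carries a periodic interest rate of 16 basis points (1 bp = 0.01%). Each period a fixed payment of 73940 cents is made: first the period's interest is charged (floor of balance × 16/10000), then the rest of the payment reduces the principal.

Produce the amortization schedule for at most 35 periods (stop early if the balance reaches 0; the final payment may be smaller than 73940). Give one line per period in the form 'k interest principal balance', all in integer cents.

1 4379 69561 2667404
2 4267 69673 2597731
3 4156 69784 2527947
4 4044 69896 2458051
5 3932 70008 2388043
6 3820 70120 2317923
7 3708 70232 2247691
8 3596 70344 2177347
9 3483 70457 2106890
10 3371 70569 2036321
11 3258 70682 1965639
12 3145 70795 1894844
13 3031 70909 1823935
14 2918 71022 1752913
15 2804 71136 1681777
16 2690 71250 1610527
17 2576 71364 1539163
18 2462 71478 1467685
19 2348 71592 1396093
20 2233 71707 1324386
21 2119 71821 1252565
22 2004 71936 1180629
23 1889 72051 1108578
24 1773 72167 1036411
25 1658 72282 964129
26 1542 72398 891731
27 1426 72514 819217
28 1310 72630 746587
29 1194 72746 673841
30 1078 72862 600979
31 961 72979 528000
32 844 73096 454904
33 727 73213 381691
34 610 73330 308361
35 493 73447 234914

1. interest=⌊2736965·16/10000⌋=4379; principal=73940-4379=69561; balance=2736965-69561=2667404
2. interest=⌊2667404·16/10000⌋=4267; principal=73940-4267=69673; balance=2667404-69673=2597731
3. interest=⌊2597731·16/10000⌋=4156; principal=73940-4156=69784; balance=2597731-69784=2527947
4. interest=⌊2527947·16/10000⌋=4044; principal=73940-4044=69896; balance=2527947-69896=2458051
5. interest=⌊2458051·16/10000⌋=3932; principal=73940-3932=70008; balance=2458051-70008=2388043
6. interest=⌊2388043·16/10000⌋=3820; principal=73940-3820=70120; balance=2388043-70120=2317923
7. interest=⌊2317923·16/10000⌋=3708; principal=73940-3708=70232; balance=2317923-70232=2247691
8. interest=⌊2247691·16/10000⌋=3596; principal=73940-3596=70344; balance=2247691-70344=2177347
9. interest=⌊2177347·16/10000⌋=3483; principal=73940-3483=70457; balance=2177347-70457=2106890
10. interest=⌊2106890·16/10000⌋=3371; principal=73940-3371=70569; balance=2106890-70569=2036321
11. interest=⌊2036321·16/10000⌋=3258; principal=73940-3258=70682; balance=2036321-70682=1965639
12. interest=⌊1965639·16/10000⌋=3145; principal=73940-3145=70795; balance=1965639-70795=1894844
13. interest=⌊1894844·16/10000⌋=3031; principal=73940-3031=70909; balance=1894844-70909=1823935
14. interest=⌊1823935·16/10000⌋=2918; principal=73940-2918=71022; balance=1823935-71022=1752913
15. interest=⌊1752913·16/10000⌋=2804; principal=73940-2804=71136; balance=1752913-71136=1681777
16. interest=⌊1681777·16/10000⌋=2690; principal=73940-2690=71250; balance=1681777-71250=1610527
17. interest=⌊1610527·16/10000⌋=2576; principal=73940-2576=71364; balance=1610527-71364=1539163
18. interest=⌊1539163·16/10000⌋=2462; principal=73940-2462=71478; balance=1539163-71478=1467685
19. interest=⌊1467685·16/10000⌋=2348; principal=73940-2348=71592; balance=1467685-71592=1396093
20. interest=⌊1396093·16/10000⌋=2233; principal=73940-2233=71707; balance=1396093-71707=1324386
21. interest=⌊1324386·16/10000⌋=2119; principal=73940-2119=71821; balance=1324386-71821=1252565
22. interest=⌊1252565·16/10000⌋=2004; principal=73940-2004=71936; balance=1252565-71936=1180629
23. interest=⌊1180629·16/10000⌋=1889; principal=73940-1889=72051; balance=1180629-72051=1108578
24. interest=⌊1108578·16/10000⌋=1773; principal=73940-1773=72167; balance=1108578-72167=1036411
25. interest=⌊1036411·16/10000⌋=1658; principal=73940-1658=72282; balance=1036411-72282=964129
26. interest=⌊964129·16/10000⌋=1542; principal=73940-1542=72398; balance=964129-72398=891731
27. interest=⌊891731·16/10000⌋=1426; principal=73940-1426=72514; balance=891731-72514=819217
28. interest=⌊819217·16/10000⌋=1310; principal=73940-1310=72630; balance=819217-72630=746587
29. interest=⌊746587·16/10000⌋=1194; principal=73940-1194=72746; balance=746587-72746=673841
30. interest=⌊673841·16/10000⌋=1078; principal=73940-1078=72862; balance=673841-72862=600979
31. interest=⌊600979·16/10000⌋=961; principal=73940-961=72979; balance=600979-72979=528000
32. interest=⌊528000·16/10000⌋=844; principal=73940-844=73096; balance=528000-73096=454904
33. interest=⌊454904·16/10000⌋=727; principal=73940-727=73213; balance=454904-73213=381691
34. interest=⌊381691·16/10000⌋=610; principal=73940-610=73330; balance=381691-73330=308361
35. interest=⌊308361·16/10000⌋=493; principal=73940-493=73447; balance=308361-73447=234914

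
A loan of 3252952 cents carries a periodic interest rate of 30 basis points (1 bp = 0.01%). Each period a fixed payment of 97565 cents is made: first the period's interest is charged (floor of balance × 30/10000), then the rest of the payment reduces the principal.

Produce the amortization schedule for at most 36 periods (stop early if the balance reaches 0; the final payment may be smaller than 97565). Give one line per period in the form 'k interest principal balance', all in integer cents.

1. interest=⌊3252952·30/10000⌋=9758; principal=97565-9758=87807; balance=3252952-87807=3165145
2. interest=⌊3165145·30/10000⌋=9495; principal=97565-9495=88070; balance=3165145-88070=3077075
3. interest=⌊3077075·30/10000⌋=9231; principal=97565-9231=88334; balance=3077075-88334=2988741
4. interest=⌊2988741·30/10000⌋=8966; principal=97565-8966=88599; balance=2988741-88599=2900142
5. interest=⌊2900142·30/10000⌋=8700; principal=97565-8700=88865; balance=2900142-88865=2811277
6. interest=⌊2811277·30/10000⌋=8433; principal=97565-8433=89132; balance=2811277-89132=2722145
7. interest=⌊2722145·30/10000⌋=8166; principal=97565-8166=89399; balance=2722145-89399=2632746
8. interest=⌊2632746·30/10000⌋=7898; principal=97565-7898=89667; balance=2632746-89667=2543079
9. interest=⌊2543079·30/10000⌋=7629; principal=97565-7629=89936; balance=2543079-89936=2453143
10. interest=⌊2453143·30/10000⌋=7359; principal=97565-7359=90206; balance=2453143-90206=2362937
11. interest=⌊2362937·30/10000⌋=7088; principal=97565-7088=90477; balance=2362937-90477=2272460
12. interest=⌊2272460·30/10000⌋=6817; principal=97565-6817=90748; balance=2272460-90748=2181712
13. interest=⌊2181712·30/10000⌋=6545; principal=97565-6545=91020; balance=2181712-91020=2090692
14. interest=⌊2090692·30/10000⌋=6272; principal=97565-6272=91293; balance=2090692-91293=1999399
15. interest=⌊1999399·30/10000⌋=5998; principal=97565-5998=91567; balance=1999399-91567=1907832
16. interest=⌊1907832·30/10000⌋=5723; principal=97565-5723=91842; balance=1907832-91842=1815990
17. interest=⌊1815990·30/10000⌋=5447; principal=97565-5447=92118; balance=1815990-92118=1723872
18. interest=⌊1723872·30/10000⌋=5171; principal=97565-5171=92394; balance=1723872-92394=1631478
19. interest=⌊1631478·30/10000⌋=4894; principal=97565-4894=92671; balance=1631478-92671=1538807
20. interest=⌊1538807·30/10000⌋=4616; principal=97565-4616=92949; balance=1538807-92949=1445858
21. interest=⌊1445858·30/10000⌋=4337; principal=97565-4337=93228; balance=1445858-93228=1352630
22. interest=⌊1352630·30/10000⌋=4057; principal=97565-4057=93508; balance=1352630-93508=1259122
23. interest=⌊1259122·30/10000⌋=3777; principal=97565-3777=93788; balance=1259122-93788=1165334
24. interest=⌊1165334·30/10000⌋=3496; principal=97565-3496=94069; balance=1165334-94069=1071265
25. interest=⌊1071265·30/10000⌋=3213; principal=97565-3213=94352; balance=1071265-94352=976913
26. interest=⌊976913·30/10000⌋=2930; principal=97565-2930=94635; balance=976913-94635=882278
27. interest=⌊882278·30/10000⌋=2646; principal=97565-2646=94919; balance=882278-94919=787359
28. interest=⌊787359·30/10000⌋=2362; principal=97565-2362=95203; balance=787359-95203=692156
29. interest=⌊692156·30/10000⌋=2076; principal=97565-2076=95489; balance=692156-95489=596667
30. interest=⌊596667·30/10000⌋=1790; principal=97565-1790=95775; balance=596667-95775=500892
31. interest=⌊500892·30/10000⌋=1502; principal=97565-1502=96063; balance=500892-96063=404829
32. interest=⌊404829·30/10000⌋=1214; principal=97565-1214=96351; balance=404829-96351=308478
33. interest=⌊308478·30/10000⌋=925; principal=97565-925=96640; balance=308478-96640=211838
34. interest=⌊211838·30/10000⌋=635; principal=97565-635=96930; balance=211838-96930=114908
35. interest=⌊114908·30/10000⌋=344; principal=97565-344=97221; balance=114908-97221=17687
36. interest=⌊17687·30/10000⌋=53; principal=min(97565-53,17687)=17687; balance=17687-17687=0

1 9758 87807 3165145
2 9495 88070 3077075
3 9231 88334 2988741
4 8966 88599 2900142
5 8700 88865 2811277
6 8433 89132 2722145
7 8166 89399 2632746
8 7898 89667 2543079
9 7629 89936 2453143
10 7359 90206 2362937
11 7088 90477 2272460
12 6817 90748 2181712
13 6545 91020 2090692
14 6272 91293 1999399
15 5998 91567 1907832
16 5723 91842 1815990
17 5447 92118 1723872
18 5171 92394 1631478
19 4894 92671 1538807
20 4616 92949 1445858
21 4337 93228 1352630
22 4057 93508 1259122
23 3777 93788 1165334
24 3496 94069 1071265
25 3213 94352 976913
26 2930 94635 882278
27 2646 94919 787359
28 2362 95203 692156
29 2076 95489 596667
30 1790 95775 500892
31 1502 96063 404829
32 1214 96351 308478
33 925 96640 211838
34 635 96930 114908
35 344 97221 17687
36 53 17687 0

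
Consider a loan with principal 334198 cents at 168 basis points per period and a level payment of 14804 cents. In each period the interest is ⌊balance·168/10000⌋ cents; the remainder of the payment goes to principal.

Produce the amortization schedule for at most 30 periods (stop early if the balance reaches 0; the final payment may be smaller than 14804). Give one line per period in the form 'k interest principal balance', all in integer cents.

1. interest=⌊334198·168/10000⌋=5614; principal=14804-5614=9190; balance=334198-9190=325008
2. interest=⌊325008·168/10000⌋=5460; principal=14804-5460=9344; balance=325008-9344=315664
3. interest=⌊315664·168/10000⌋=5303; principal=14804-5303=9501; balance=315664-9501=306163
4. interest=⌊306163·168/10000⌋=5143; principal=14804-5143=9661; balance=306163-9661=296502
5. interest=⌊296502·168/10000⌋=4981; principal=14804-4981=9823; balance=296502-9823=286679
6. interest=⌊286679·168/10000⌋=4816; principal=14804-4816=9988; balance=286679-9988=276691
7. interest=⌊276691·168/10000⌋=4648; principal=14804-4648=10156; balance=276691-10156=266535
8. interest=⌊266535·168/10000⌋=4477; principal=14804-4477=10327; balance=266535-10327=256208
9. interest=⌊256208·168/10000⌋=4304; principal=14804-4304=10500; balance=256208-10500=245708
10. interest=⌊245708·168/10000⌋=4127; principal=14804-4127=10677; balance=245708-10677=235031
11. interest=⌊235031·168/10000⌋=3948; principal=14804-3948=10856; balance=235031-10856=224175
12. interest=⌊224175·168/10000⌋=3766; principal=14804-3766=11038; balance=224175-11038=213137
13. interest=⌊213137·168/10000⌋=3580; principal=14804-3580=11224; balance=213137-11224=201913
14. interest=⌊201913·168/10000⌋=3392; principal=14804-3392=11412; balance=201913-11412=190501
15. interest=⌊190501·168/10000⌋=3200; principal=14804-3200=11604; balance=190501-11604=178897
16. interest=⌊178897·168/10000⌋=3005; principal=14804-3005=11799; balance=178897-11799=167098
17. interest=⌊167098·168/10000⌋=2807; principal=14804-2807=11997; balance=167098-11997=155101
18. interest=⌊155101·168/10000⌋=2605; principal=14804-2605=12199; balance=155101-12199=142902
19. interest=⌊142902·168/10000⌋=2400; principal=14804-2400=12404; balance=142902-12404=130498
20. interest=⌊130498·168/10000⌋=2192; principal=14804-2192=12612; balance=130498-12612=117886
21. interest=⌊117886·168/10000⌋=1980; principal=14804-1980=12824; balance=117886-12824=105062
22. interest=⌊105062·168/10000⌋=1765; principal=14804-1765=13039; balance=105062-13039=92023
23. interest=⌊92023·168/10000⌋=1545; principal=14804-1545=13259; balance=92023-13259=78764
24. interest=⌊78764·168/10000⌋=1323; principal=14804-1323=13481; balance=78764-13481=65283
25. interest=⌊65283·168/10000⌋=1096; principal=14804-1096=13708; balance=65283-13708=51575
26. interest=⌊51575·168/10000⌋=866; principal=14804-866=13938; balance=51575-13938=37637
27. interest=⌊37637·168/10000⌋=632; principal=14804-632=14172; balance=37637-14172=23465
28. interest=⌊23465·168/10000⌋=394; principal=14804-394=14410; balance=23465-14410=9055
29. interest=⌊9055·168/10000⌋=152; principal=min(14804-152,9055)=9055; balance=9055-9055=0

1 5614 9190 325008
2 5460 9344 315664
3 5303 9501 306163
4 5143 9661 296502
5 4981 9823 286679
6 4816 9988 276691
7 4648 10156 266535
8 4477 10327 256208
9 4304 10500 245708
10 4127 10677 235031
11 3948 10856 224175
12 3766 11038 213137
13 3580 11224 201913
14 3392 11412 190501
15 3200 11604 178897
16 3005 11799 167098
17 2807 11997 155101
18 2605 12199 142902
19 2400 12404 130498
20 2192 12612 117886
21 1980 12824 105062
22 1765 13039 92023
23 1545 13259 78764
24 1323 13481 65283
25 1096 13708 51575
26 866 13938 37637
27 632 14172 23465
28 394 14410 9055
29 152 9055 0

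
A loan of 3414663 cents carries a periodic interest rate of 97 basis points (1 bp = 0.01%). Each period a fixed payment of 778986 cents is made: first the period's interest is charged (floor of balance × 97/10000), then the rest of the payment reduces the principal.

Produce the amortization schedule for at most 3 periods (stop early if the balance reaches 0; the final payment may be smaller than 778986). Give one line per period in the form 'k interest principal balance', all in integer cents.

1 33122 745864 2668799
2 25887 753099 1915700
3 18582 760404 1155296

1. interest=⌊3414663·97/10000⌋=33122; principal=778986-33122=745864; balance=3414663-745864=2668799
2. interest=⌊2668799·97/10000⌋=25887; principal=778986-25887=753099; balance=2668799-753099=1915700
3. interest=⌊1915700·97/10000⌋=18582; principal=778986-18582=760404; balance=1915700-760404=1155296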